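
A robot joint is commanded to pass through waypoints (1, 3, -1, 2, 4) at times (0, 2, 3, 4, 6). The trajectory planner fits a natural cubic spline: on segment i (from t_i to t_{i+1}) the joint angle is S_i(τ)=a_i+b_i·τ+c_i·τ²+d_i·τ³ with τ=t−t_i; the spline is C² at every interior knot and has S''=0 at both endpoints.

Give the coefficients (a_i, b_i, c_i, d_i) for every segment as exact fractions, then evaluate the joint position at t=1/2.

  seg 0: a=1 b=75/22 c=0 d=-53/88
  seg 1: a=3 b=-42/11 c=-159/44 d=151/44
  seg 2: a=-1 b=-3/4 c=147/22 d=-129/44
  seg 3: a=2 b=42/11 c=-93/44 d=31/88
S(1/2) = 1851/704

Δ: Δ0=1, Δ1=-4, Δ2=3, Δ3=1
row 1: diag=6, rhs=-30; c'=1/6, d'=-5
row 2: denom=4−1·1/6=23/6; d'=(42−1·-5)/(23/6)=282/23
row 3: denom=6−1·6/23=132/23; d'=(-12−1·282/23)/(132/23)=-93/22
back: M3=-93/22
back: M2=282/23−6/23·-93/22=147/11
back: M1=-5−1/6·147/11=-159/22
M: M0=0, M1=-159/22, M2=147/11, M3=-93/22, M4=0
seg 0: a=1, c=M0/2=0, d=(M1−M0)/(6·2)=-53/88, b=Δ0−h0·(2M0+M1)/6=75/22
seg 1: a=3, c=M1/2=-159/44, d=(M2−M1)/(6·1)=151/44, b=Δ1−h1·(2M1+M2)/6=-42/11
seg 2: a=-1, c=M2/2=147/22, d=(M3−M2)/(6·1)=-129/44, b=Δ2−h2·(2M2+M3)/6=-3/4
seg 3: a=2, c=M3/2=-93/44, d=(M4−M3)/(6·2)=31/88, b=Δ3−h3·(2M3+M4)/6=42/11
t_q=1/2 → seg 0, τ=1/2; S=1+75/22·τ+0·τ²+-53/88·τ³=1851/704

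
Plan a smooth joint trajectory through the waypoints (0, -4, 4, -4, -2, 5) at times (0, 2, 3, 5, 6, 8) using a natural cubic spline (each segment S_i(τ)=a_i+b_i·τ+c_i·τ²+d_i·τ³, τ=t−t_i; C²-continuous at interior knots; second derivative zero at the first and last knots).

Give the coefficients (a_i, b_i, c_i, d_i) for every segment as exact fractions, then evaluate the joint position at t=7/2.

Δ: Δ0=-2, Δ1=8, Δ2=-4, Δ3=2, Δ4=7/2
row 1: diag=6, rhs=60; c'=1/6, d'=10
row 2: denom=6−1·1/6=35/6; d'=(-72−1·10)/(35/6)=-492/35
row 3: denom=6−2·12/35=186/35; d'=(36−2·-492/35)/(186/35)=374/31
row 4: denom=6−1·35/186=1081/186; d'=(9−1·374/31)/(1081/186)=-570/1081
back: M4=-570/1081
back: M3=374/31−35/186·-570/1081=13149/1081
back: M2=-492/35−12/35·13149/1081=-19704/1081
back: M1=10−1/6·-19704/1081=14094/1081
M: M0=0, M1=14094/1081, M2=-19704/1081, M3=13149/1081, M4=-570/1081, M5=0
seg 0: a=0, c=M0/2=0, d=(M1−M0)/(6·2)=2349/2162, b=Δ0−h0·(2M0+M1)/6=-6860/1081
seg 1: a=-4, c=M1/2=7047/1081, d=(M2−M1)/(6·1)=-5633/1081, b=Δ1−h1·(2M1+M2)/6=7234/1081
seg 2: a=4, c=M2/2=-9852/1081, d=(M3−M2)/(6·2)=233/92, b=Δ2−h2·(2M2+M3)/6=4429/1081
seg 3: a=-4, c=M3/2=13149/2162, d=(M4−M3)/(6·1)=-4573/2162, b=Δ3−h3·(2M3+M4)/6=-2126/1081
seg 4: a=-2, c=M4/2=-285/1081, d=(M5−M4)/(6·2)=95/2162, b=Δ4−h4·(2M4+M5)/6=8327/2162
t_q=7/2 → seg 2, τ=1/2; S=4+4429/1081·τ+-9852/1081·τ²+233/92·τ³=141367/34592

  seg 0: a=0 b=-6860/1081 c=0 d=2349/2162
  seg 1: a=-4 b=7234/1081 c=7047/1081 d=-5633/1081
  seg 2: a=4 b=4429/1081 c=-9852/1081 d=233/92
  seg 3: a=-4 b=-2126/1081 c=13149/2162 d=-4573/2162
  seg 4: a=-2 b=8327/2162 c=-285/1081 d=95/2162
S(7/2) = 141367/34592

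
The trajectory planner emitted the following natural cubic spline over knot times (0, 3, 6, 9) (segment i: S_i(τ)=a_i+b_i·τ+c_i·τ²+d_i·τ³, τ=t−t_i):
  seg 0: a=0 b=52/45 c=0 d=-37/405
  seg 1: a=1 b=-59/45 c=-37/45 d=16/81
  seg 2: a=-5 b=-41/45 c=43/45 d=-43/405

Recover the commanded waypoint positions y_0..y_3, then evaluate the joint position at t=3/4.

y_0=0 y_1=1 y_2=-5 y_3=-2
S(3/4) = 53/64

y_0 = S_0(0) = a_0 = 0
y_1 = S_1(0) = a_1 = 1
y_2 = S_2(0) = a_2 = -5
y_3 = S_2(3) = -2
t_q=3/4 is in segment 0 (τ=3/4); S_0(τ)=53/64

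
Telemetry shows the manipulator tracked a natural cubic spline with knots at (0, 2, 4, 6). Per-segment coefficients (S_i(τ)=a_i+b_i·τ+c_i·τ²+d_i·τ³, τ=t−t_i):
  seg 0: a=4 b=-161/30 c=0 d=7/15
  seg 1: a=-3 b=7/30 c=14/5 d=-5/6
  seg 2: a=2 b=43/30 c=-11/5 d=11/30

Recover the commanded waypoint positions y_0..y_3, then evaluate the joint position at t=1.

y_0 = S_0(0) = a_0 = 4
y_1 = S_1(0) = a_1 = -3
y_2 = S_2(0) = a_2 = 2
y_3 = S_2(2) = -1
t_q=1 is in segment 0 (τ=1); S_0(τ)=-9/10

y_0=4 y_1=-3 y_2=2 y_3=-1
S(1) = -9/10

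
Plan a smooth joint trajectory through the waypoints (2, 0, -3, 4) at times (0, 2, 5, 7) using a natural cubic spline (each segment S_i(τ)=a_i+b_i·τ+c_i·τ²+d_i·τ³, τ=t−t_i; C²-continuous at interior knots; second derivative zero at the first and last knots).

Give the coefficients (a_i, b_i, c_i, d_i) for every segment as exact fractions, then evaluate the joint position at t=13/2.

  seg 0: a=2 b=-64/91 c=0 d=-27/364
  seg 1: a=0 b=-145/91 c=-81/182 d=3/14
  seg 2: a=-3 b=277/182 c=135/91 d=-45/182
S(13/2) = 2601/1456

Δ: Δ0=-1, Δ1=-1, Δ2=7/2
row 1: diag=10, rhs=0; c'=3/10, d'=0
row 2: denom=10−3·3/10=91/10; d'=(27−3·0)/(91/10)=270/91
back: M2=270/91
back: M1=0−3/10·270/91=-81/91
M: M0=0, M1=-81/91, M2=270/91, M3=0
seg 0: a=2, c=M0/2=0, d=(M1−M0)/(6·2)=-27/364, b=Δ0−h0·(2M0+M1)/6=-64/91
seg 1: a=0, c=M1/2=-81/182, d=(M2−M1)/(6·3)=3/14, b=Δ1−h1·(2M1+M2)/6=-145/91
seg 2: a=-3, c=M2/2=135/91, d=(M3−M2)/(6·2)=-45/182, b=Δ2−h2·(2M2+M3)/6=277/182
t_q=13/2 → seg 2, τ=3/2; S=-3+277/182·τ+135/91·τ²+-45/182·τ³=2601/1456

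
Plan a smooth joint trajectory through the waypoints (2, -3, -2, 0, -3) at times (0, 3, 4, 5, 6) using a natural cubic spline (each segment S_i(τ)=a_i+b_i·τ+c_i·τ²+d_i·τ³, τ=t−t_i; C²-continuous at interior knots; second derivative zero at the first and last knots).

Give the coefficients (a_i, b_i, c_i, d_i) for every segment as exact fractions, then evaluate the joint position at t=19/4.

Δ: Δ0=-5/3, Δ1=1, Δ2=2, Δ3=-3
row 1: diag=8, rhs=16; c'=1/8, d'=2
row 2: denom=4−1·1/8=31/8; d'=(6−1·2)/(31/8)=32/31
row 3: denom=4−1·8/31=116/31; d'=(-30−1·32/31)/(116/31)=-481/58
back: M3=-481/58
back: M2=32/31−8/31·-481/58=92/29
back: M1=2−1/8·92/29=93/58
M: M0=0, M1=93/58, M2=92/29, M3=-481/58, M4=0
seg 0: a=2, c=M0/2=0, d=(M1−M0)/(6·3)=31/348, b=Δ0−h0·(2M0+M1)/6=-859/348
seg 1: a=-3, c=M1/2=93/116, d=(M2−M1)/(6·1)=91/348, b=Δ1−h1·(2M1+M2)/6=-11/174
seg 2: a=-2, c=M2/2=46/29, d=(M3−M2)/(6·1)=-665/348, b=Δ2−h2·(2M2+M3)/6=809/348
seg 3: a=0, c=M3/2=-481/116, d=(M4−M3)/(6·1)=481/348, b=Δ3−h3·(2M3+M4)/6=-41/174
t_q=19/4 → seg 2, τ=3/4; S=-2+809/348·τ+46/29·τ²+-665/348·τ³=-1265/7424

  seg 0: a=2 b=-859/348 c=0 d=31/348
  seg 1: a=-3 b=-11/174 c=93/116 d=91/348
  seg 2: a=-2 b=809/348 c=46/29 d=-665/348
  seg 3: a=0 b=-41/174 c=-481/116 d=481/348
S(19/4) = -1265/7424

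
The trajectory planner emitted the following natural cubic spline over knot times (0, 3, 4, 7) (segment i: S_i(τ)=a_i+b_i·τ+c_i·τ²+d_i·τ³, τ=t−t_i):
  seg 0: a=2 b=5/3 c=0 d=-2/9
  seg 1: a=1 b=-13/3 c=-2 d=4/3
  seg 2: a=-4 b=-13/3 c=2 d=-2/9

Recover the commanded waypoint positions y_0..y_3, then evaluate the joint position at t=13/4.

y_0 = S_0(0) = a_0 = 2
y_1 = S_1(0) = a_1 = 1
y_2 = S_2(0) = a_2 = -4
y_3 = S_2(3) = -5
t_q=13/4 is in segment 1 (τ=1/4); S_1(τ)=-3/16

y_0=2 y_1=1 y_2=-4 y_3=-5
S(13/4) = -3/16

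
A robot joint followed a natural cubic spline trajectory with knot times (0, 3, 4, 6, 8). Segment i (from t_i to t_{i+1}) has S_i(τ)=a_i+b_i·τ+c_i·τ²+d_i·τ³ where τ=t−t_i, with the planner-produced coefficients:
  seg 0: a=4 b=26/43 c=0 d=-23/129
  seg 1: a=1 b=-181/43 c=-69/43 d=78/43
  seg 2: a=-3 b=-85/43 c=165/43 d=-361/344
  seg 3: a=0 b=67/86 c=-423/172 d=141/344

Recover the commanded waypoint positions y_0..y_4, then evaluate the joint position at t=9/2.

y_0=4 y_1=1 y_2=-3 y_3=0 y_4=-5
S(9/2) = -8697/2752

y_0 = S_0(0) = a_0 = 4
y_1 = S_1(0) = a_1 = 1
y_2 = S_2(0) = a_2 = -3
y_3 = S_3(0) = a_3 = 0
y_4 = S_3(2) = -5
t_q=9/2 is in segment 2 (τ=1/2); S_2(τ)=-8697/2752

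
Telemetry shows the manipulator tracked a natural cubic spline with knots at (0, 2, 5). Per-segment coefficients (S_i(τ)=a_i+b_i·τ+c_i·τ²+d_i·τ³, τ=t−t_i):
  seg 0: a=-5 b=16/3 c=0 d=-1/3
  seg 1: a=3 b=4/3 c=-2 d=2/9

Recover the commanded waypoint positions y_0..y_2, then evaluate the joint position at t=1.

y_0=-5 y_1=3 y_2=-5
S(1) = 0

y_0 = S_0(0) = a_0 = -5
y_1 = S_1(0) = a_1 = 3
y_2 = S_1(3) = -5
t_q=1 is in segment 0 (τ=1); S_0(τ)=0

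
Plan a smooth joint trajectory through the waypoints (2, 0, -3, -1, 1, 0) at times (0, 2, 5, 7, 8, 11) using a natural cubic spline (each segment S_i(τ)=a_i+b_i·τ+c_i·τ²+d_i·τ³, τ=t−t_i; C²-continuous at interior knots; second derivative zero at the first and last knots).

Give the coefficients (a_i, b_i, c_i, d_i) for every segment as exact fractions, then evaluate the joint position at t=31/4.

  seg 0: a=2 b=-3517/3957 c=0 d=-110/3957
  seg 1: a=0 b=-4837/3957 c=-220/1319 d=2860/35613
  seg 2: a=-3 b=-217/3957 c=2200/3957 d=-113/7914
  seg 3: a=-1 b=2635/1319 c=1861/3957 d=-1852/3957
  seg 4: a=1 b=6071/3957 c=-3695/3957 d=3695/35613
S(31/4) = 2983/5276

Δ: Δ0=-1, Δ1=-1, Δ2=1, Δ3=2, Δ4=-1/3
row 1: diag=10, rhs=0; c'=3/10, d'=0
row 2: denom=10−3·3/10=91/10; d'=(12−3·0)/(91/10)=120/91
row 3: denom=6−2·20/91=506/91; d'=(6−2·120/91)/(506/91)=153/253
row 4: denom=8−1·91/506=3957/506; d'=(-14−1·153/253)/(3957/506)=-7390/3957
back: M4=-7390/3957
back: M3=153/253−91/506·-7390/3957=3722/3957
back: M2=120/91−20/91·3722/3957=4400/3957
back: M1=0−3/10·4400/3957=-440/1319
M: M0=0, M1=-440/1319, M2=4400/3957, M3=3722/3957, M4=-7390/3957, M5=0
seg 0: a=2, c=M0/2=0, d=(M1−M0)/(6·2)=-110/3957, b=Δ0−h0·(2M0+M1)/6=-3517/3957
seg 1: a=0, c=M1/2=-220/1319, d=(M2−M1)/(6·3)=2860/35613, b=Δ1−h1·(2M1+M2)/6=-4837/3957
seg 2: a=-3, c=M2/2=2200/3957, d=(M3−M2)/(6·2)=-113/7914, b=Δ2−h2·(2M2+M3)/6=-217/3957
seg 3: a=-1, c=M3/2=1861/3957, d=(M4−M3)/(6·1)=-1852/3957, b=Δ3−h3·(2M3+M4)/6=2635/1319
seg 4: a=1, c=M4/2=-3695/3957, d=(M5−M4)/(6·3)=3695/35613, b=Δ4−h4·(2M4+M5)/6=6071/3957
t_q=31/4 → seg 3, τ=3/4; S=-1+2635/1319·τ+1861/3957·τ²+-1852/3957·τ³=2983/5276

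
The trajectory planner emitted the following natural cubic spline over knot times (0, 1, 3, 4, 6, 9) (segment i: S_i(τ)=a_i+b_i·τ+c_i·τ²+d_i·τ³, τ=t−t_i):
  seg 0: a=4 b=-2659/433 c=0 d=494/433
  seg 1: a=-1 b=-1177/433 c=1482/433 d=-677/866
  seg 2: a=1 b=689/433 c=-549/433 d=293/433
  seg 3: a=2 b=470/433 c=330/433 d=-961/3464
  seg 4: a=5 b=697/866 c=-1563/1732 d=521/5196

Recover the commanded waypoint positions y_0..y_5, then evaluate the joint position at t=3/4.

y_0 = S_0(0) = a_0 = 4
y_1 = S_1(0) = a_1 = -1
y_2 = S_2(0) = a_2 = 1
y_3 = S_3(0) = a_3 = 2
y_4 = S_4(0) = a_4 = 5
y_5 = S_4(3) = 2
t_q=3/4 is in segment 0 (τ=3/4); S_0(τ)=-1723/13856

y_0=4 y_1=-1 y_2=1 y_3=2 y_4=5 y_5=2
S(3/4) = -1723/13856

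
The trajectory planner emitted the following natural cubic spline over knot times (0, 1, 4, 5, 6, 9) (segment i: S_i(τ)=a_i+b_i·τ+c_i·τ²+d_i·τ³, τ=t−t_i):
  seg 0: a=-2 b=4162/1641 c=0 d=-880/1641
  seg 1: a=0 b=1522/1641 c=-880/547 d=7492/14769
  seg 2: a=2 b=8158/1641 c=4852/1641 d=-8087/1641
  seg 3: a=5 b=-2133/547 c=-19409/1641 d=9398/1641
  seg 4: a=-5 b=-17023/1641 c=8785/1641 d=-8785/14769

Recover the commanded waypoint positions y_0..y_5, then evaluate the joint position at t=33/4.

y_0 = S_0(0) = a_0 = -2
y_1 = S_1(0) = a_1 = 0
y_2 = S_2(0) = a_2 = 2
y_3 = S_3(0) = a_3 = 5
y_4 = S_4(0) = a_4 = -5
y_5 = S_4(3) = -4
t_q=33/4 is in segment 4 (τ=9/4); S_4(τ)=-280559/35008

y_0=-2 y_1=0 y_2=2 y_3=5 y_4=-5 y_5=-4
S(33/4) = -280559/35008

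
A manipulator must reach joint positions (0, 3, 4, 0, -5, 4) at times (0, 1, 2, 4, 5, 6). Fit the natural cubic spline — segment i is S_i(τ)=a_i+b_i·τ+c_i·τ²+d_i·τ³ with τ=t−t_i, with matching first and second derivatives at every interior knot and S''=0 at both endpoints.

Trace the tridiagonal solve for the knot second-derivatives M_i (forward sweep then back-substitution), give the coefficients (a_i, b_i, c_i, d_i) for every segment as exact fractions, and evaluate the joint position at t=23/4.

  seg 0: a=0 b=1622/465 c=0 d=-227/465
  seg 1: a=3 b=941/465 c=-227/155 d=41/93
  seg 2: a=4 b=194/465 c=-22/155 d=-8/15
  seg 3: a=0 b=-3046/465 c=-518/155 d=455/93
  seg 4: a=-5 b=671/465 c=1757/155 d=-1757/465
S(23/4) = 1715/1984

Δ: Δ0=3, Δ1=1, Δ2=-2, Δ3=-5, Δ4=9
row 1: diag=4, rhs=-12; c'=1/4, d'=-3
row 2: denom=6−1·1/4=23/4; d'=(-18−1·-3)/(23/4)=-60/23
row 3: denom=6−2·8/23=122/23; d'=(-18−2·-60/23)/(122/23)=-147/61
row 4: denom=4−1·23/122=465/122; d'=(84−1·-147/61)/(465/122)=3514/155
back: M4=3514/155
back: M3=-147/61−23/122·3514/155=-1036/155
back: M2=-60/23−8/23·-1036/155=-44/155
back: M1=-3−1/4·-44/155=-454/155
M: M0=0, M1=-454/155, M2=-44/155, M3=-1036/155, M4=3514/155, M5=0
seg 0: a=0, c=M0/2=0, d=(M1−M0)/(6·1)=-227/465, b=Δ0−h0·(2M0+M1)/6=1622/465
seg 1: a=3, c=M1/2=-227/155, d=(M2−M1)/(6·1)=41/93, b=Δ1−h1·(2M1+M2)/6=941/465
seg 2: a=4, c=M2/2=-22/155, d=(M3−M2)/(6·2)=-8/15, b=Δ2−h2·(2M2+M3)/6=194/465
seg 3: a=0, c=M3/2=-518/155, d=(M4−M3)/(6·1)=455/93, b=Δ3−h3·(2M3+M4)/6=-3046/465
seg 4: a=-5, c=M4/2=1757/155, d=(M5−M4)/(6·1)=-1757/465, b=Δ4−h4·(2M4+M5)/6=671/465
t_q=23/4 → seg 4, τ=3/4; S=-5+671/465·τ+1757/155·τ²+-1757/465·τ³=1715/1984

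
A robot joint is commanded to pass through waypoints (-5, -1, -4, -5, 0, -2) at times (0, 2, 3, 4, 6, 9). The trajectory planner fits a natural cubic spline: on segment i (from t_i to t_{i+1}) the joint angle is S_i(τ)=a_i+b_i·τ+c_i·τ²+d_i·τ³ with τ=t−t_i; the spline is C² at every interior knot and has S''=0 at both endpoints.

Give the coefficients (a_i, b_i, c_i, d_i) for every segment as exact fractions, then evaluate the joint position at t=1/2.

Δ: Δ0=2, Δ1=-3, Δ2=-1, Δ3=5/2, Δ4=-2/3
row 1: diag=6, rhs=-30; c'=1/6, d'=-5
row 2: denom=4−1·1/6=23/6; d'=(12−1·-5)/(23/6)=102/23
row 3: denom=6−1·6/23=132/23; d'=(21−1·102/23)/(132/23)=127/44
row 4: denom=10−2·23/66=307/33; d'=(-19−2·127/44)/(307/33)=-1635/614
back: M4=-1635/614
back: M3=127/44−23/66·-1635/614=1171/307
back: M2=102/23−6/23·1171/307=1056/307
back: M1=-5−1/6·1056/307=-1711/307
M: M0=0, M1=-1711/307, M2=1056/307, M3=1171/307, M4=-1635/614, M5=0
seg 0: a=-5, c=M0/2=0, d=(M1−M0)/(6·2)=-1711/3684, b=Δ0−h0·(2M0+M1)/6=3553/921
seg 1: a=-1, c=M1/2=-1711/614, d=(M2−M1)/(6·1)=2767/1842, b=Δ1−h1·(2M1+M2)/6=-1580/921
seg 2: a=-4, c=M2/2=528/307, d=(M3−M2)/(6·1)=115/1842, b=Δ2−h2·(2M2+M3)/6=-5125/1842
seg 3: a=-5, c=M3/2=1171/614, d=(M4−M3)/(6·2)=-3977/7368, b=Δ3−h3·(2M3+M4)/6=778/921
seg 4: a=0, c=M4/2=-1635/1228, d=(M5−M4)/(6·3)=545/3684, b=Δ4−h4·(2M4+M5)/6=3677/1842
t_q=1/2 → seg 0, τ=1/2; S=-5+3553/921·τ+0·τ²+-1711/3684·τ³=-30741/9824

  seg 0: a=-5 b=3553/921 c=0 d=-1711/3684
  seg 1: a=-1 b=-1580/921 c=-1711/614 d=2767/1842
  seg 2: a=-4 b=-5125/1842 c=528/307 d=115/1842
  seg 3: a=-5 b=778/921 c=1171/614 d=-3977/7368
  seg 4: a=0 b=3677/1842 c=-1635/1228 d=545/3684
S(1/2) = -30741/9824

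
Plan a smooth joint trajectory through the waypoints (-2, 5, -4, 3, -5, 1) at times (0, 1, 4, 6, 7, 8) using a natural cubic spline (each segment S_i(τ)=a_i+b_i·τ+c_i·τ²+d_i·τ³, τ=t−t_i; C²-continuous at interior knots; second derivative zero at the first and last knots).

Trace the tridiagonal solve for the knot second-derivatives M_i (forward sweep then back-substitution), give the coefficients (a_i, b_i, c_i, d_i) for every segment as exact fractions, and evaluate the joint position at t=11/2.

Δ: Δ0=7, Δ1=-3, Δ2=7/2, Δ3=-8, Δ4=6
row 1: diag=8, rhs=-60; c'=3/8, d'=-15/2
row 2: denom=10−3·3/8=71/8; d'=(39−3·-15/2)/(71/8)=492/71
row 3: denom=6−2·16/71=394/71; d'=(-69−2·492/71)/(394/71)=-5883/394
row 4: denom=4−1·71/394=1505/394; d'=(84−1·-5883/394)/(1505/394)=38979/1505
back: M4=38979/1505
back: M3=-5883/394−71/394·38979/1505=-29496/1505
back: M2=492/71−16/71·-29496/1505=17076/1505
back: M1=-15/2−3/8·17076/1505=-17691/1505
M: M0=0, M1=-17691/1505, M2=17076/1505, M3=-29496/1505, M4=38979/1505, M5=0
seg 0: a=-2, c=M0/2=0, d=(M1−M0)/(6·1)=-5897/3010, b=Δ0−h0·(2M0+M1)/6=26967/3010
seg 1: a=5, c=M1/2=-17691/3010, d=(M2−M1)/(6·3)=3863/3010, b=Δ1−h1·(2M1+M2)/6=4638/1505
seg 2: a=-4, c=M2/2=8538/1505, d=(M3−M2)/(6·2)=-3881/1505, b=Δ2−h2·(2M2+M3)/6=7431/3010
seg 3: a=3, c=M3/2=-14748/1505, d=(M4−M3)/(6·1)=4565/602, b=Δ3−h3·(2M3+M4)/6=-2487/430
seg 4: a=-5, c=M4/2=38979/3010, d=(M5−M4)/(6·1)=-12993/3010, b=Δ4−h4·(2M4+M5)/6=-3963/1505
t_q=11/2 → seg 2, τ=3/2; S=-4+7431/3010·τ+8538/1505·τ²+-3881/1505·τ³=45323/12040

  seg 0: a=-2 b=26967/3010 c=0 d=-5897/3010
  seg 1: a=5 b=4638/1505 c=-17691/3010 d=3863/3010
  seg 2: a=-4 b=7431/3010 c=8538/1505 d=-3881/1505
  seg 3: a=3 b=-2487/430 c=-14748/1505 d=4565/602
  seg 4: a=-5 b=-3963/1505 c=38979/3010 d=-12993/3010
S(11/2) = 45323/12040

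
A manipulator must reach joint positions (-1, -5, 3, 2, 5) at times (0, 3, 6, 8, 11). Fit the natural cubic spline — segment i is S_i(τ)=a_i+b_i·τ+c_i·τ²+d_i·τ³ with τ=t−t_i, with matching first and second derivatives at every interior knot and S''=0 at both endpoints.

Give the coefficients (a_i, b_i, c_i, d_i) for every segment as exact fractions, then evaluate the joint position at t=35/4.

  seg 0: a=-1 b=-160/59 c=0 d=244/1593
  seg 1: a=-5 b=84/59 c=244/177 d=-512/1593
  seg 2: a=3 b=60/59 c=-268/177 d=535/1416
  seg 3: a=2 b=-179/354 c=533/708 d=-533/6372
S(35/4) = 30343/15104

Δ: Δ0=-4/3, Δ1=8/3, Δ2=-1/2, Δ3=1
row 1: diag=12, rhs=24; c'=1/4, d'=2
row 2: denom=10−3·1/4=37/4; d'=(-19−3·2)/(37/4)=-100/37
row 3: denom=10−2·8/37=354/37; d'=(9−2·-100/37)/(354/37)=533/354
back: M3=533/354
back: M2=-100/37−8/37·533/354=-536/177
back: M1=2−1/4·-536/177=488/177
M: M0=0, M1=488/177, M2=-536/177, M3=533/354, M4=0
seg 0: a=-1, c=M0/2=0, d=(M1−M0)/(6·3)=244/1593, b=Δ0−h0·(2M0+M1)/6=-160/59
seg 1: a=-5, c=M1/2=244/177, d=(M2−M1)/(6·3)=-512/1593, b=Δ1−h1·(2M1+M2)/6=84/59
seg 2: a=3, c=M2/2=-268/177, d=(M3−M2)/(6·2)=535/1416, b=Δ2−h2·(2M2+M3)/6=60/59
seg 3: a=2, c=M3/2=533/708, d=(M4−M3)/(6·3)=-533/6372, b=Δ3−h3·(2M3+M4)/6=-179/354
t_q=35/4 → seg 3, τ=3/4; S=2+-179/354·τ+533/708·τ²+-533/6372·τ³=30343/15104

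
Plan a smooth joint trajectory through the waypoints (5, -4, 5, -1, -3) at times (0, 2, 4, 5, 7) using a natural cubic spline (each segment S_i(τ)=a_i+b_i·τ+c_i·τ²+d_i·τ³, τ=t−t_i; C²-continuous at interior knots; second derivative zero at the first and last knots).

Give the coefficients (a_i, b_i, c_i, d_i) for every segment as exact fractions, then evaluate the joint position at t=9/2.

  seg 0: a=5 b=-1027/128 c=0 d=451/512
  seg 1: a=-4 b=163/64 c=1353/256 d=-1103/512
  seg 2: a=5 b=-277/128 c=-489/64 d=487/128
  seg 3: a=-1 b=-193/32 c=483/128 d=-161/256
S(9/2) = 2543/1024

Δ: Δ0=-9/2, Δ1=9/2, Δ2=-6, Δ3=-1
row 1: diag=8, rhs=54; c'=1/4, d'=27/4
row 2: denom=6−2·1/4=11/2; d'=(-63−2·27/4)/(11/2)=-153/11
row 3: denom=6−1·2/11=64/11; d'=(30−1·-153/11)/(64/11)=483/64
back: M3=483/64
back: M2=-153/11−2/11·483/64=-489/32
back: M1=27/4−1/4·-489/32=1353/128
M: M0=0, M1=1353/128, M2=-489/32, M3=483/64, M4=0
seg 0: a=5, c=M0/2=0, d=(M1−M0)/(6·2)=451/512, b=Δ0−h0·(2M0+M1)/6=-1027/128
seg 1: a=-4, c=M1/2=1353/256, d=(M2−M1)/(6·2)=-1103/512, b=Δ1−h1·(2M1+M2)/6=163/64
seg 2: a=5, c=M2/2=-489/64, d=(M3−M2)/(6·1)=487/128, b=Δ2−h2·(2M2+M3)/6=-277/128
seg 3: a=-1, c=M3/2=483/128, d=(M4−M3)/(6·2)=-161/256, b=Δ3−h3·(2M3+M4)/6=-193/32
t_q=9/2 → seg 2, τ=1/2; S=5+-277/128·τ+-489/64·τ²+487/128·τ³=2543/1024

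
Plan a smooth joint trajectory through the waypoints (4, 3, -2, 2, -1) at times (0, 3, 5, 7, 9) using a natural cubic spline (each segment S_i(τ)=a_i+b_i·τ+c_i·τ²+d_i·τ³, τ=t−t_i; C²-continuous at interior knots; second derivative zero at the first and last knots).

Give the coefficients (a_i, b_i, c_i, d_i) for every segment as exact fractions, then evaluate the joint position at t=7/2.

Δ: Δ0=-1/3, Δ1=-5/2, Δ2=2, Δ3=-3/2
row 1: diag=10, rhs=-13; c'=1/5, d'=-13/10
row 2: denom=8−2·1/5=38/5; d'=(27−2·-13/10)/(38/5)=74/19
row 3: denom=8−2·5/19=142/19; d'=(-21−2·74/19)/(142/19)=-547/142
back: M3=-547/142
back: M2=74/19−5/19·-547/142=697/142
back: M1=-13/10−1/5·697/142=-162/71
M: M0=0, M1=-162/71, M2=697/142, M3=-547/142, M4=0
seg 0: a=4, c=M0/2=0, d=(M1−M0)/(6·3)=-9/71, b=Δ0−h0·(2M0+M1)/6=172/213
seg 1: a=3, c=M1/2=-81/71, d=(M2−M1)/(6·2)=1021/1704, b=Δ1−h1·(2M1+M2)/6=-557/213
seg 2: a=-2, c=M2/2=697/284, d=(M3−M2)/(6·2)=-311/426, b=Δ2−h2·(2M2+M3)/6=5/426
seg 3: a=2, c=M3/2=-547/284, d=(M4−M3)/(6·2)=547/1704, b=Δ3−h3·(2M3+M4)/6=455/426
t_q=7/2 → seg 1, τ=1/2; S=3+-557/213·τ+-81/71·τ²+1021/1704·τ³=6735/4544

  seg 0: a=4 b=172/213 c=0 d=-9/71
  seg 1: a=3 b=-557/213 c=-81/71 d=1021/1704
  seg 2: a=-2 b=5/426 c=697/284 d=-311/426
  seg 3: a=2 b=455/426 c=-547/284 d=547/1704
S(7/2) = 6735/4544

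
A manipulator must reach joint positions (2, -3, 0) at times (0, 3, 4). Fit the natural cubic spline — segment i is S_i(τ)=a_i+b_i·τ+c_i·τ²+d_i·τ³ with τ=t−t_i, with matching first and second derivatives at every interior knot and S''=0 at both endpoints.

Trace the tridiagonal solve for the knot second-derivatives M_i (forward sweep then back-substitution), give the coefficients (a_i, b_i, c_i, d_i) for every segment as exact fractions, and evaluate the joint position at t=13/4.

  seg 0: a=2 b=-41/12 c=0 d=7/36
  seg 1: a=-3 b=11/6 c=7/4 d=-7/12
S(13/4) = -625/256

Δ: Δ0=-5/3, Δ1=3
row 1: diag=8, rhs=28; c'=1/8, d'=7/2
back: M1=7/2
M: M0=0, M1=7/2, M2=0
seg 0: a=2, c=M0/2=0, d=(M1−M0)/(6·3)=7/36, b=Δ0−h0·(2M0+M1)/6=-41/12
seg 1: a=-3, c=M1/2=7/4, d=(M2−M1)/(6·1)=-7/12, b=Δ1−h1·(2M1+M2)/6=11/6
t_q=13/4 → seg 1, τ=1/4; S=-3+11/6·τ+7/4·τ²+-7/12·τ³=-625/256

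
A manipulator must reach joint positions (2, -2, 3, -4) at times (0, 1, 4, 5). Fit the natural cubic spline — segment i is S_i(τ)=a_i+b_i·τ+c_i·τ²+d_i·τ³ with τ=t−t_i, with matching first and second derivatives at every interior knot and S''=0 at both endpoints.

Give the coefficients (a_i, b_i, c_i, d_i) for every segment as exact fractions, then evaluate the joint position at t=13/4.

Δ: Δ0=-4, Δ1=5/3, Δ2=-7
row 1: diag=8, rhs=34; c'=3/8, d'=17/4
row 2: denom=8−3·3/8=55/8; d'=(-52−3·17/4)/(55/8)=-518/55
back: M2=-518/55
back: M1=17/4−3/8·-518/55=428/55
M: M0=0, M1=428/55, M2=-518/55, M3=0
seg 0: a=2, c=M0/2=0, d=(M1−M0)/(6·1)=214/165, b=Δ0−h0·(2M0+M1)/6=-874/165
seg 1: a=-2, c=M1/2=214/55, d=(M2−M1)/(6·3)=-43/45, b=Δ1−h1·(2M1+M2)/6=-232/165
seg 2: a=3, c=M2/2=-259/55, d=(M3−M2)/(6·1)=259/165, b=Δ2−h2·(2M2+M3)/6=-637/165
t_q=13/4 → seg 1, τ=9/4; S=-2+-232/165·τ+214/55·τ²+-43/45·τ³=12847/3520

  seg 0: a=2 b=-874/165 c=0 d=214/165
  seg 1: a=-2 b=-232/165 c=214/55 d=-43/45
  seg 2: a=3 b=-637/165 c=-259/55 d=259/165
S(13/4) = 12847/3520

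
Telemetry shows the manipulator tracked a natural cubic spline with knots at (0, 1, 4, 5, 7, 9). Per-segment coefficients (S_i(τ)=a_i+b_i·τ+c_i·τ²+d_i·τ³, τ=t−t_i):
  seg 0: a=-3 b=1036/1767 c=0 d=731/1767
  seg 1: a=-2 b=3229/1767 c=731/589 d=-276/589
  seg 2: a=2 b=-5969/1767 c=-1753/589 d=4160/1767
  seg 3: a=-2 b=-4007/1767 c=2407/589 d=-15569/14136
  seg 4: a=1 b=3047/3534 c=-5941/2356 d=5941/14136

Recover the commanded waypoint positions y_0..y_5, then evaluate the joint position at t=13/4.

y_0 = S_0(0) = a_0 = -3
y_1 = S_1(0) = a_1 = -2
y_2 = S_2(0) = a_2 = 2
y_3 = S_3(0) = a_3 = -2
y_4 = S_4(0) = a_4 = 1
y_5 = S_4(2) = -4
t_q=13/4 is in segment 1 (τ=9/4); S_1(τ)=14405/4712

y_0=-3 y_1=-2 y_2=2 y_3=-2 y_4=1 y_5=-4
S(13/4) = 14405/4712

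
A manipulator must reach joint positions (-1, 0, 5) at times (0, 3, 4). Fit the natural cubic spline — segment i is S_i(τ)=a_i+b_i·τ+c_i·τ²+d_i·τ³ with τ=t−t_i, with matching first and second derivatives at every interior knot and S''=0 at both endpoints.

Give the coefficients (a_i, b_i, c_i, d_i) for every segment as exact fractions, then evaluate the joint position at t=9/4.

  seg 0: a=-1 b=-17/12 c=0 d=7/36
  seg 1: a=0 b=23/6 c=7/4 d=-7/12
S(9/4) = -505/256

Δ: Δ0=1/3, Δ1=5
row 1: diag=8, rhs=28; c'=1/8, d'=7/2
back: M1=7/2
M: M0=0, M1=7/2, M2=0
seg 0: a=-1, c=M0/2=0, d=(M1−M0)/(6·3)=7/36, b=Δ0−h0·(2M0+M1)/6=-17/12
seg 1: a=0, c=M1/2=7/4, d=(M2−M1)/(6·1)=-7/12, b=Δ1−h1·(2M1+M2)/6=23/6
t_q=9/4 → seg 0, τ=9/4; S=-1+-17/12·τ+0·τ²+7/36·τ³=-505/256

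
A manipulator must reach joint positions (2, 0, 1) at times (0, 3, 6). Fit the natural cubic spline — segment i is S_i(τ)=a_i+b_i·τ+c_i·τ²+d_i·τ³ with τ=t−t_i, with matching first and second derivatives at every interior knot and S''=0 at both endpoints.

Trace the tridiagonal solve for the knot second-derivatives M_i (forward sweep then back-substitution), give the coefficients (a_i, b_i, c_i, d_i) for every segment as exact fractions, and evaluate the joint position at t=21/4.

Δ: Δ0=-2/3, Δ1=1/3
row 1: diag=12, rhs=6; c'=1/4, d'=1/2
back: M1=1/2
M: M0=0, M1=1/2, M2=0
seg 0: a=2, c=M0/2=0, d=(M1−M0)/(6·3)=1/36, b=Δ0−h0·(2M0+M1)/6=-11/12
seg 1: a=0, c=M1/2=1/4, d=(M2−M1)/(6·3)=-1/36, b=Δ1−h1·(2M1+M2)/6=-1/6
t_q=21/4 → seg 1, τ=9/4; S=0+-1/6·τ+1/4·τ²+-1/36·τ³=147/256

  seg 0: a=2 b=-11/12 c=0 d=1/36
  seg 1: a=0 b=-1/6 c=1/4 d=-1/36
S(21/4) = 147/256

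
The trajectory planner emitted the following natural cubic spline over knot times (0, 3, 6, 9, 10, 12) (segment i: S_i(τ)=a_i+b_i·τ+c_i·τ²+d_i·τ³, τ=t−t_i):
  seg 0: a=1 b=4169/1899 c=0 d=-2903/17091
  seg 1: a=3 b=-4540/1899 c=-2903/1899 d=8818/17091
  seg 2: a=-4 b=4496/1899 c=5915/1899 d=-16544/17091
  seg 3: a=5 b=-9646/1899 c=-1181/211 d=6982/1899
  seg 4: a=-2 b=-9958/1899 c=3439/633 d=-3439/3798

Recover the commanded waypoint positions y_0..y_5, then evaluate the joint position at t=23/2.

y_0 = S_0(0) = a_0 = 1
y_1 = S_1(0) = a_1 = 3
y_2 = S_2(0) = a_2 = -4
y_3 = S_3(0) = a_3 = 5
y_4 = S_4(0) = a_4 = -2
y_5 = S_4(2) = 2
t_q=23/2 is in segment 4 (τ=3/2); S_4(τ)=-7067/10128

y_0=1 y_1=3 y_2=-4 y_3=5 y_4=-2 y_5=2
S(23/2) = -7067/10128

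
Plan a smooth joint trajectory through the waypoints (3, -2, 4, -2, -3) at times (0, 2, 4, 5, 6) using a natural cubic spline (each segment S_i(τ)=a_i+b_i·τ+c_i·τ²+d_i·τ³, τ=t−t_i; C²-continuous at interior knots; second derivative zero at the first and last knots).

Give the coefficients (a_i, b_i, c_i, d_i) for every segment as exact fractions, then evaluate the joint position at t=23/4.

Δ: Δ0=-5/2, Δ1=3, Δ2=-6, Δ3=-1
row 1: diag=8, rhs=33; c'=1/4, d'=33/8
row 2: denom=6−2·1/4=11/2; d'=(-54−2·33/8)/(11/2)=-249/22
row 3: denom=4−1·2/11=42/11; d'=(30−1·-249/22)/(42/11)=303/28
back: M3=303/28
back: M2=-249/22−2/11·303/28=-93/7
back: M1=33/8−1/4·-93/7=417/56
M: M0=0, M1=417/56, M2=-93/7, M3=303/28, M4=0
seg 0: a=3, c=M0/2=0, d=(M1−M0)/(6·2)=139/224, b=Δ0−h0·(2M0+M1)/6=-279/56
seg 1: a=-2, c=M1/2=417/112, d=(M2−M1)/(6·2)=-387/224, b=Δ1−h1·(2M1+M2)/6=69/28
seg 2: a=4, c=M2/2=-93/14, d=(M3−M2)/(6·1)=225/56, b=Δ2−h2·(2M2+M3)/6=-27/8
seg 3: a=-2, c=M3/2=303/56, d=(M4−M3)/(6·1)=-101/56, b=Δ3−h3·(2M3+M4)/6=-129/28
t_q=23/4 → seg 3, τ=3/4; S=-2+-129/28·τ+303/56·τ²+-101/56·τ³=-11371/3584

  seg 0: a=3 b=-279/56 c=0 d=139/224
  seg 1: a=-2 b=69/28 c=417/112 d=-387/224
  seg 2: a=4 b=-27/8 c=-93/14 d=225/56
  seg 3: a=-2 b=-129/28 c=303/56 d=-101/56
S(23/4) = -11371/3584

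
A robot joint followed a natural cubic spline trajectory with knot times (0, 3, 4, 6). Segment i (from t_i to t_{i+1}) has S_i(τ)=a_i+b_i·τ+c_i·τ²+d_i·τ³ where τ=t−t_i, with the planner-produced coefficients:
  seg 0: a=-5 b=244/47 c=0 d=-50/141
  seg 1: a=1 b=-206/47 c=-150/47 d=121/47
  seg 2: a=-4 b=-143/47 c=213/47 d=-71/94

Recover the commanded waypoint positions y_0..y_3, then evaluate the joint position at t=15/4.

y_0=-5 y_1=1 y_2=-4 y_3=2
S(15/4) = -9013/3008

y_0 = S_0(0) = a_0 = -5
y_1 = S_1(0) = a_1 = 1
y_2 = S_2(0) = a_2 = -4
y_3 = S_2(2) = 2
t_q=15/4 is in segment 1 (τ=3/4); S_1(τ)=-9013/3008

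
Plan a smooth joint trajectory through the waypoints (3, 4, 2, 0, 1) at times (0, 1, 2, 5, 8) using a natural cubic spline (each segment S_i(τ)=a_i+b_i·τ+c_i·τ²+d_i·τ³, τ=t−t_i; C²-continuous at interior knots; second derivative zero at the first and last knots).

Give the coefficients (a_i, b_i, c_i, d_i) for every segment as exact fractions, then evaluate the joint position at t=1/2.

  seg 0: a=3 b=305/168 c=0 d=-137/168
  seg 1: a=4 b=-53/84 c=-137/56 d=181/168
  seg 2: a=2 b=-55/24 c=11/14 d=-41/504
  seg 3: a=0 b=19/84 c=3/56 d=-1/168
S(1/2) = 1705/448

Δ: Δ0=1, Δ1=-2, Δ2=-2/3, Δ3=1/3
row 1: diag=4, rhs=-18; c'=1/4, d'=-9/2
row 2: denom=8−1·1/4=31/4; d'=(8−1·-9/2)/(31/4)=50/31
row 3: denom=12−3·12/31=336/31; d'=(6−3·50/31)/(336/31)=3/28
back: M3=3/28
back: M2=50/31−12/31·3/28=11/7
back: M1=-9/2−1/4·11/7=-137/28
M: M0=0, M1=-137/28, M2=11/7, M3=3/28, M4=0
seg 0: a=3, c=M0/2=0, d=(M1−M0)/(6·1)=-137/168, b=Δ0−h0·(2M0+M1)/6=305/168
seg 1: a=4, c=M1/2=-137/56, d=(M2−M1)/(6·1)=181/168, b=Δ1−h1·(2M1+M2)/6=-53/84
seg 2: a=2, c=M2/2=11/14, d=(M3−M2)/(6·3)=-41/504, b=Δ2−h2·(2M2+M3)/6=-55/24
seg 3: a=0, c=M3/2=3/56, d=(M4−M3)/(6·3)=-1/168, b=Δ3−h3·(2M3+M4)/6=19/84
t_q=1/2 → seg 0, τ=1/2; S=3+305/168·τ+0·τ²+-137/168·τ³=1705/448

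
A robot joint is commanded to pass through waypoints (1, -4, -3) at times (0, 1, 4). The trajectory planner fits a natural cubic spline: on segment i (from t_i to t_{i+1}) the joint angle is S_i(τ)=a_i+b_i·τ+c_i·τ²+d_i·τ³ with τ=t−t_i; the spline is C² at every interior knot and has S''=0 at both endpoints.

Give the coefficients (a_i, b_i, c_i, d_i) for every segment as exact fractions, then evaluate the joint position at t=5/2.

  seg 0: a=1 b=-17/3 c=0 d=2/3
  seg 1: a=-4 b=-11/3 c=2 d=-2/9
S(5/2) = -23/4

Δ: Δ0=-5, Δ1=1/3
row 1: diag=8, rhs=32; c'=3/8, d'=4
back: M1=4
M: M0=0, M1=4, M2=0
seg 0: a=1, c=M0/2=0, d=(M1−M0)/(6·1)=2/3, b=Δ0−h0·(2M0+M1)/6=-17/3
seg 1: a=-4, c=M1/2=2, d=(M2−M1)/(6·3)=-2/9, b=Δ1−h1·(2M1+M2)/6=-11/3
t_q=5/2 → seg 1, τ=3/2; S=-4+-11/3·τ+2·τ²+-2/9·τ³=-23/4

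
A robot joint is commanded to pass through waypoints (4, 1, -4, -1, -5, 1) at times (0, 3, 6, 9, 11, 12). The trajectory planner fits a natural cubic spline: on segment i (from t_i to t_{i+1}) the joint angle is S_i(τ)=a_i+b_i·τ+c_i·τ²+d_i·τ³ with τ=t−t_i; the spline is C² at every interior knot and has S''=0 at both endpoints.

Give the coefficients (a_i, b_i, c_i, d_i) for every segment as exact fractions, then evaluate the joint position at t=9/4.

Δ: Δ0=-1, Δ1=-5/3, Δ2=1, Δ3=-2, Δ4=6
row 1: diag=12, rhs=-4; c'=1/4, d'=-1/3
row 2: denom=12−3·1/4=45/4; d'=(16−3·-1/3)/(45/4)=68/45
row 3: denom=10−3·4/15=46/5; d'=(-18−3·68/45)/(46/5)=-169/69
row 4: denom=6−2·5/23=128/23; d'=(48−2·-169/69)/(128/23)=1825/192
back: M4=1825/192
back: M3=-169/69−5/23·1825/192=-289/64
back: M2=68/45−4/15·-289/64=391/144
back: M1=-1/3−1/4·391/144=-583/576
M: M0=0, M1=-583/576, M2=391/144, M3=-289/64, M4=1825/192, M5=0
seg 0: a=4, c=M0/2=0, d=(M1−M0)/(6·3)=-583/10368, b=Δ0−h0·(2M0+M1)/6=-569/1152
seg 1: a=1, c=M1/2=-583/1152, d=(M2−M1)/(6·3)=2147/10368, b=Δ1−h1·(2M1+M2)/6=-1159/576
seg 2: a=-4, c=M2/2=391/288, d=(M3−M2)/(6·3)=-4165/10368, b=Δ2−h2·(2M2+M3)/6=625/1152
seg 3: a=-1, c=M3/2=-289/128, d=(M4−M3)/(6·2)=673/576, b=Δ3−h3·(2M3+M4)/6=-1243/576
seg 4: a=-5, c=M4/2=1825/384, d=(M5−M4)/(6·1)=-1825/1152, b=Δ4−h4·(2M4+M5)/6=1631/576
t_q=9/4 → seg 0, τ=9/4; S=4+-569/1152·τ+0·τ²+-583/10368·τ³=18417/8192

  seg 0: a=4 b=-569/1152 c=0 d=-583/10368
  seg 1: a=1 b=-1159/576 c=-583/1152 d=2147/10368
  seg 2: a=-4 b=625/1152 c=391/288 d=-4165/10368
  seg 3: a=-1 b=-1243/576 c=-289/128 d=673/576
  seg 4: a=-5 b=1631/576 c=1825/384 d=-1825/1152
S(9/4) = 18417/8192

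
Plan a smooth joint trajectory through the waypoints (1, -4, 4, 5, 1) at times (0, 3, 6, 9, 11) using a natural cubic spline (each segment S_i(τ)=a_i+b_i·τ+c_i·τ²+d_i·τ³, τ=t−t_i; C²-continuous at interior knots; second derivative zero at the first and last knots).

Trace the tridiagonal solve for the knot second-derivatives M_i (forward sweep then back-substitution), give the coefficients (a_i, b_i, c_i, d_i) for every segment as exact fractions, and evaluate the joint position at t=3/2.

Δ: Δ0=-5/3, Δ1=8/3, Δ2=1/3, Δ3=-2
row 1: diag=12, rhs=26; c'=1/4, d'=13/6
row 2: denom=12−3·1/4=45/4; d'=(-14−3·13/6)/(45/4)=-82/45
row 3: denom=10−3·4/15=46/5; d'=(-14−3·-82/45)/(46/5)=-64/69
back: M3=-64/69
back: M2=-82/45−4/15·-64/69=-326/207
back: M1=13/6−1/4·-326/207=530/207
M: M0=0, M1=530/207, M2=-326/207, M3=-64/69, M4=0
seg 0: a=1, c=M0/2=0, d=(M1−M0)/(6·3)=265/1863, b=Δ0−h0·(2M0+M1)/6=-610/207
seg 1: a=-4, c=M1/2=265/207, d=(M2−M1)/(6·3)=-428/1863, b=Δ1−h1·(2M1+M2)/6=185/207
seg 2: a=4, c=M2/2=-163/207, d=(M3−M2)/(6·3)=67/1863, b=Δ2−h2·(2M2+M3)/6=491/207
seg 3: a=5, c=M3/2=-32/69, d=(M4−M3)/(6·2)=16/207, b=Δ3−h3·(2M3+M4)/6=-286/207
t_q=3/2 → seg 0, τ=3/2; S=1+-610/207·τ+0·τ²+265/1863·τ³=-541/184

  seg 0: a=1 b=-610/207 c=0 d=265/1863
  seg 1: a=-4 b=185/207 c=265/207 d=-428/1863
  seg 2: a=4 b=491/207 c=-163/207 d=67/1863
  seg 3: a=5 b=-286/207 c=-32/69 d=16/207
S(3/2) = -541/184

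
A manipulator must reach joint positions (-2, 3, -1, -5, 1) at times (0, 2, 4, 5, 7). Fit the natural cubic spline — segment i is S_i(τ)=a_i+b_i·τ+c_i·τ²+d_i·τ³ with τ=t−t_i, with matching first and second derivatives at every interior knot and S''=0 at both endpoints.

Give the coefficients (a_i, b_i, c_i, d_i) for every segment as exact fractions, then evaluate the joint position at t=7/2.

  seg 0: a=-2 b=879/256 c=0 d=-239/1024
  seg 1: a=3 b=81/128 c=-717/512 d=43/1024
  seg 2: a=-1 b=-1143/256 c=-147/128 d=413/256
  seg 3: a=-5 b=-123/64 c=945/256 d=-315/512
S(7/2) = 7701/8192

Δ: Δ0=5/2, Δ1=-2, Δ2=-4, Δ3=3
row 1: diag=8, rhs=-27; c'=1/4, d'=-27/8
row 2: denom=6−2·1/4=11/2; d'=(-12−2·-27/8)/(11/2)=-21/22
row 3: denom=6−1·2/11=64/11; d'=(42−1·-21/22)/(64/11)=945/128
back: M3=945/128
back: M2=-21/22−2/11·945/128=-147/64
back: M1=-27/8−1/4·-147/64=-717/256
M: M0=0, M1=-717/256, M2=-147/64, M3=945/128, M4=0
seg 0: a=-2, c=M0/2=0, d=(M1−M0)/(6·2)=-239/1024, b=Δ0−h0·(2M0+M1)/6=879/256
seg 1: a=3, c=M1/2=-717/512, d=(M2−M1)/(6·2)=43/1024, b=Δ1−h1·(2M1+M2)/6=81/128
seg 2: a=-1, c=M2/2=-147/128, d=(M3−M2)/(6·1)=413/256, b=Δ2−h2·(2M2+M3)/6=-1143/256
seg 3: a=-5, c=M3/2=945/256, d=(M4−M3)/(6·2)=-315/512, b=Δ3−h3·(2M3+M4)/6=-123/64
t_q=7/2 → seg 1, τ=3/2; S=3+81/128·τ+-717/512·τ²+43/1024·τ³=7701/8192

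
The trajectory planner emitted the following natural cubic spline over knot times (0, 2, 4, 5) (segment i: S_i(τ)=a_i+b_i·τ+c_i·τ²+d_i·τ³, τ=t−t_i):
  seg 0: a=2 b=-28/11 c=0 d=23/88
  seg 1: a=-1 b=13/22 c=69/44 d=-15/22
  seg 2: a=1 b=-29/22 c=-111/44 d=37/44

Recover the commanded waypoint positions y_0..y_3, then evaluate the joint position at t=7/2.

y_0 = S_0(0) = a_0 = 2
y_1 = S_1(0) = a_1 = -1
y_2 = S_2(0) = a_2 = 1
y_3 = S_2(1) = -2
t_q=7/2 is in segment 1 (τ=3/2); S_1(τ)=49/44

y_0=2 y_1=-1 y_2=1 y_3=-2
S(7/2) = 49/44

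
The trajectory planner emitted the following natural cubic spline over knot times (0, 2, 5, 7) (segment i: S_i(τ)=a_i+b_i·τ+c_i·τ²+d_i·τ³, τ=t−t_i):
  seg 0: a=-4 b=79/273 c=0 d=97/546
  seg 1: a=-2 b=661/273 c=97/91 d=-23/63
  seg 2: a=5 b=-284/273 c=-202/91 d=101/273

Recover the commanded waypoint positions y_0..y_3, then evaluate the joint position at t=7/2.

y_0=-4 y_1=-2 y_2=5 y_3=-3
S(7/2) = 291/104

y_0 = S_0(0) = a_0 = -4
y_1 = S_1(0) = a_1 = -2
y_2 = S_2(0) = a_2 = 5
y_3 = S_2(2) = -3
t_q=7/2 is in segment 1 (τ=3/2); S_1(τ)=291/104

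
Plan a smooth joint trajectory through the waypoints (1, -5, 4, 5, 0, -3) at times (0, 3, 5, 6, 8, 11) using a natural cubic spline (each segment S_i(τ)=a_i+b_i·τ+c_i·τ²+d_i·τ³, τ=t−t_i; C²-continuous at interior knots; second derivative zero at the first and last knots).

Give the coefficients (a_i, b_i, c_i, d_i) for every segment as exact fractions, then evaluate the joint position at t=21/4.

  seg 0: a=1 b=-4459/1012 c=0 d=2435/9108
  seg 1: a=-5 b=1423/506 c=2435/1012 d=-1581/2024
  seg 2: a=4 b=775/253 c=-577/253 d=5/23
  seg 3: a=5 b=-214/253 c=-412/253 d=811/2024
  seg 4: a=0 b=-1291/506 c=785/1012 d=-785/9108
S(21/4) = 74915/16192

Δ: Δ0=-2, Δ1=9/2, Δ2=1, Δ3=-5/2, Δ4=-1
row 1: diag=10, rhs=39; c'=1/5, d'=39/10
row 2: denom=6−2·1/5=28/5; d'=(-21−2·39/10)/(28/5)=-36/7
row 3: denom=6−1·5/28=163/28; d'=(-21−1·-36/7)/(163/28)=-444/163
row 4: denom=10−2·56/163=1518/163; d'=(9−2·-444/163)/(1518/163)=785/506
back: M4=785/506
back: M3=-444/163−56/163·785/506=-824/253
back: M2=-36/7−5/28·-824/253=-1154/253
back: M1=39/10−1/5·-1154/253=2435/506
M: M0=0, M1=2435/506, M2=-1154/253, M3=-824/253, M4=785/506, M5=0
seg 0: a=1, c=M0/2=0, d=(M1−M0)/(6·3)=2435/9108, b=Δ0−h0·(2M0+M1)/6=-4459/1012
seg 1: a=-5, c=M1/2=2435/1012, d=(M2−M1)/(6·2)=-1581/2024, b=Δ1−h1·(2M1+M2)/6=1423/506
seg 2: a=4, c=M2/2=-577/253, d=(M3−M2)/(6·1)=5/23, b=Δ2−h2·(2M2+M3)/6=775/253
seg 3: a=5, c=M3/2=-412/253, d=(M4−M3)/(6·2)=811/2024, b=Δ3−h3·(2M3+M4)/6=-214/253
seg 4: a=0, c=M4/2=785/1012, d=(M5−M4)/(6·3)=-785/9108, b=Δ4−h4·(2M4+M5)/6=-1291/506
t_q=21/4 → seg 2, τ=1/4; S=4+775/253·τ+-577/253·τ²+5/23·τ³=74915/16192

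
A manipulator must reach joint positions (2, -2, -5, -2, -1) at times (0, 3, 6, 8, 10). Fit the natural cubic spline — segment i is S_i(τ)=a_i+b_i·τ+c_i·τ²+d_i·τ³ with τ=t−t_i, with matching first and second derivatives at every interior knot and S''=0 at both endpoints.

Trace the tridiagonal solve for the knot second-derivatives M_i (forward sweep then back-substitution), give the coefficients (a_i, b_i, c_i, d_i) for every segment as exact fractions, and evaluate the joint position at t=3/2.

Δ: Δ0=-4/3, Δ1=-1, Δ2=3/2, Δ3=1/2
row 1: diag=12, rhs=2; c'=1/4, d'=1/6
row 2: denom=10−3·1/4=37/4; d'=(15−3·1/6)/(37/4)=58/37
row 3: denom=8−2·8/37=280/37; d'=(-6−2·58/37)/(280/37)=-169/140
back: M3=-169/140
back: M2=58/37−8/37·-169/140=64/35
back: M1=1/6−1/4·64/35=-61/210
M: M0=0, M1=-61/210, M2=64/35, M3=-169/140, M4=0
seg 0: a=2, c=M0/2=0, d=(M1−M0)/(6·3)=-61/3780, b=Δ0−h0·(2M0+M1)/6=-499/420
seg 1: a=-2, c=M1/2=-61/420, d=(M2−M1)/(6·3)=89/756, b=Δ1−h1·(2M1+M2)/6=-341/210
seg 2: a=-5, c=M2/2=32/35, d=(M3−M2)/(6·2)=-85/336, b=Δ2−h2·(2M2+M3)/6=41/60
seg 3: a=-2, c=M3/2=-169/280, d=(M4−M3)/(6·2)=169/1680, b=Δ3−h3·(2M3+M4)/6=137/105
t_q=3/2 → seg 0, τ=3/2; S=2+-499/420·τ+0·τ²+-61/3780·τ³=183/1120

  seg 0: a=2 b=-499/420 c=0 d=-61/3780
  seg 1: a=-2 b=-341/210 c=-61/420 d=89/756
  seg 2: a=-5 b=41/60 c=32/35 d=-85/336
  seg 3: a=-2 b=137/105 c=-169/280 d=169/1680
S(3/2) = 183/1120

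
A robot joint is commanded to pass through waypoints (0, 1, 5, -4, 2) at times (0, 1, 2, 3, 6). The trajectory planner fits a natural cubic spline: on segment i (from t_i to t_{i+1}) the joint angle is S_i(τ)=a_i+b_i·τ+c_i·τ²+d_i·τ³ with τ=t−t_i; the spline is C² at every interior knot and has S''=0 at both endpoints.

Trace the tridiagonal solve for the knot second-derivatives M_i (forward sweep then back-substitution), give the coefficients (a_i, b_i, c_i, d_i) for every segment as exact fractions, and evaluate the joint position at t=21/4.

Δ: Δ0=1, Δ1=4, Δ2=-9, Δ3=2
row 1: diag=4, rhs=18; c'=1/4, d'=9/2
row 2: denom=4−1·1/4=15/4; d'=(-78−1·9/2)/(15/4)=-22
row 3: denom=8−1·4/15=116/15; d'=(66−1·-22)/(116/15)=330/29
back: M3=330/29
back: M2=-22−4/15·330/29=-726/29
back: M1=9/2−1/4·-726/29=312/29
M: M0=0, M1=312/29, M2=-726/29, M3=330/29, M4=0
seg 0: a=0, c=M0/2=0, d=(M1−M0)/(6·1)=52/29, b=Δ0−h0·(2M0+M1)/6=-23/29
seg 1: a=1, c=M1/2=156/29, d=(M2−M1)/(6·1)=-173/29, b=Δ1−h1·(2M1+M2)/6=133/29
seg 2: a=5, c=M2/2=-363/29, d=(M3−M2)/(6·1)=176/29, b=Δ2−h2·(2M2+M3)/6=-74/29
seg 3: a=-4, c=M3/2=165/29, d=(M4−M3)/(6·3)=-55/87, b=Δ3−h3·(2M3+M4)/6=-272/29
t_q=21/4 → seg 3, τ=9/4; S=-4+-272/29·τ+165/29·τ²+-55/87·τ³=-6497/1856

  seg 0: a=0 b=-23/29 c=0 d=52/29
  seg 1: a=1 b=133/29 c=156/29 d=-173/29
  seg 2: a=5 b=-74/29 c=-363/29 d=176/29
  seg 3: a=-4 b=-272/29 c=165/29 d=-55/87
S(21/4) = -6497/1856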